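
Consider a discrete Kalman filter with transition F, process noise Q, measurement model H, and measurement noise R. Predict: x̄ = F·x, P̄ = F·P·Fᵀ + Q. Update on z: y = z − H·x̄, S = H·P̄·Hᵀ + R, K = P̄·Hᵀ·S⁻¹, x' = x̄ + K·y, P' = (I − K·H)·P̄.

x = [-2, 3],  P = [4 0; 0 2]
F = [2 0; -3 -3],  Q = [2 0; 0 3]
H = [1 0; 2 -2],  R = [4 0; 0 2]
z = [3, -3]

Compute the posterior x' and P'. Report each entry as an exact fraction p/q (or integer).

x̄ = F·x = [-4, -3]
P̄ = F·P·Fᵀ + Q = [18 -24; -24 57]
y = z − H·x̄ = [7, -1]
S = H·P̄·Hᵀ + R = [22 84; 84 494]
K = P̄·Hᵀ·S⁻¹ = [459/953 84/953; 438/953 -387/953]
x' = x̄ + K·y = [-683/953, 594/953]
P' = (I − K·H)·P̄ = [1836/953 1752/953; 1752/953 2139/953]

x' = [-683/953, 594/953]
P' = [1836/953 1752/953; 1752/953 2139/953]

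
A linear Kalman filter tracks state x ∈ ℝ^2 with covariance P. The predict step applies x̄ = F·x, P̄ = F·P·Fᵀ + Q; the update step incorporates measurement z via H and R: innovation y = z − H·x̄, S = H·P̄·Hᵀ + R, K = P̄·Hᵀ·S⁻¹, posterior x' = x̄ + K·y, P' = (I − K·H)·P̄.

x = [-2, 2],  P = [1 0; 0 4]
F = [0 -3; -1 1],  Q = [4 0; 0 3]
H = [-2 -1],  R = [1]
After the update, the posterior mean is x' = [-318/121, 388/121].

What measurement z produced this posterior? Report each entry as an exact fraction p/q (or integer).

z = [2]

x̄ = F·x = [-6, 4]
P̄ = F·P·Fᵀ + Q = [40 -12; -12 8]
S = H·P̄·Hᵀ + R = [121]
K = P̄·Hᵀ·S⁻¹ = [-68/121; 16/121]
x' − x̄ = [408/121, -96/121] = K·y
y = (KᵀK)⁻¹·Kᵀ·(x' − x̄) = [-6]
z = y + H·x̄ = [-6] + [8] = [2]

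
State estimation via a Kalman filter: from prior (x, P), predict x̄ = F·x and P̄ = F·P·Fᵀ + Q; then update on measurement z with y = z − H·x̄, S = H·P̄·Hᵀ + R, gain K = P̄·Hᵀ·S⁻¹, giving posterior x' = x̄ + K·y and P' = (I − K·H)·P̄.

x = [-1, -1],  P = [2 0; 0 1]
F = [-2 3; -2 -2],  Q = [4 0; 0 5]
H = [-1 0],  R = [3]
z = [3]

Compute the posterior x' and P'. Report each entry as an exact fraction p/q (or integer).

x' = [-11/4, 23/6]
P' = [21/8 1/4; 1/4 101/6]

x̄ = F·x = [-1, 4]
P̄ = F·P·Fᵀ + Q = [21 2; 2 17]
y = z − H·x̄ = [2]
S = H·P̄·Hᵀ + R = [24]
K = P̄·Hᵀ·S⁻¹ = [-7/8; -1/12]
x' = x̄ + K·y = [-11/4, 23/6]
P' = (I − K·H)·P̄ = [21/8 1/4; 1/4 101/6]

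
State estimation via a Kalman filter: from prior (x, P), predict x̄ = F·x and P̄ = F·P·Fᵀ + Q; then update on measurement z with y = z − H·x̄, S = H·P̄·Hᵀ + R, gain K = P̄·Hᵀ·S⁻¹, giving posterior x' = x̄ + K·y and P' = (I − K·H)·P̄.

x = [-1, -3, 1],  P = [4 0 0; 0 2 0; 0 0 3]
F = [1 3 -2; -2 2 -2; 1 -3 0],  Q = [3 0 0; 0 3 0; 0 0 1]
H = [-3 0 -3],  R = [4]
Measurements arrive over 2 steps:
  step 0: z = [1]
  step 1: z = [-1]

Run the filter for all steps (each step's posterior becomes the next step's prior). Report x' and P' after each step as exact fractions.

step 0: x̄ = F·x = [-12, -6, 8]
step 0: P̄ = F·P·Fᵀ + Q = [37 16 -14; 16 39 -20; -14 -20 23]
step 0: y = z − H·x̄ = [-11]
step 0: S = H·P̄·Hᵀ + R = [292]
step 0: K = P̄·Hᵀ·S⁻¹ = [-69/292; 3/73; -27/292]
step 0: x' = x̄ + K·y = [-2745/292, -471/73, 2633/292]
step 0: P' = (I − K·H)·P̄ = [6043/292 1375/73 -5951/292; 1375/73 2811/73 -1379/73; -5951/292 -1379/73 5987/292]
step 1: x̄ = F·x = [-13663/292, -886/73, 2907/292]
step 1: P̄ = F·P·Fᵀ + Q = [255059/292 25146/73 -116347/292; 25146/73 11623/73 -14186/73; -116347/292 -14186/73 74531/292]
step 1: y = z − H·x̄ = [-8140/73]
step 1: S = H·P̄·Hᵀ + R = [218308/73]
step 1: K = P̄·Hᵀ·S⁻¹ = [-52017/109154; -8220/54577; 15681/109154]
step 1: x' = x̄ + K·y = [1385633/218308, 254186/54577, -1323717/218308]
step 1: P' = (I − K·H)·P̄ = [42428519/218308 7085394/54577 -42289807/218308; 7085394/54577 4987327/54577 -7074434/54577; -42289807/218308 -7074434/54577 42247991/218308]

step 0: x' = [-2745/292, -471/73, 2633/292], P' = [6043/292 1375/73 -5951/292; 1375/73 2811/73 -1379/73; -5951/292 -1379/73 5987/292]
step 1: x' = [1385633/218308, 254186/54577, -1323717/218308], P' = [42428519/218308 7085394/54577 -42289807/218308; 7085394/54577 4987327/54577 -7074434/54577; -42289807/218308 -7074434/54577 42247991/218308]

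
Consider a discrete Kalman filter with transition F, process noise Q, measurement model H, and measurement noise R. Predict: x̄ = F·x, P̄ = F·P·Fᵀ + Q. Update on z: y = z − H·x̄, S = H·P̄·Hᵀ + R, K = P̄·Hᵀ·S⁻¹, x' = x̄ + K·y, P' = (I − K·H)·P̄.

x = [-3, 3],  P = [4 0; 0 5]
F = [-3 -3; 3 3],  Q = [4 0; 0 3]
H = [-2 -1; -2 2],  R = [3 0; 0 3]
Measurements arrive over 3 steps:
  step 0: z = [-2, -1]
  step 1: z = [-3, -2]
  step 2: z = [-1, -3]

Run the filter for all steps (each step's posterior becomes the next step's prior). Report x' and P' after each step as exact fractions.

step 0: x' = [252/335, 366/1675], P' = [126/335 183/1675; 183/1675 4884/8375]
step 1: x' = [6309274/5295563, 2593377/10591126], P' = [1988244/5295563 588768/5295563; 588768/5295563 6117159/10591126]
step 2: x' = [2090537299/2674112803, -1516566402/2674112803], P' = [1004004594/2674112803 297322041/2674112803; 297322041/2674112803 7722338019/13370564015]

step 0: x̄ = F·x = [0, 0]
step 0: P̄ = F·P·Fᵀ + Q = [85 -81; -81 84]
step 0: y = z − H·x̄ = [-2, -1]
step 0: S = H·P̄·Hᵀ + R = [103 334; 334 1327]
step 0: K = P̄·Hᵀ·S⁻¹ = [-481/1675 -298/1675; -2238/8375 2646/8375]
step 0: x' = x̄ + K·y = [252/335, 366/1675]
step 0: P' = (I − K·H)·P̄ = [126/335 183/1675; 183/1675 4884/8375]
step 1: x̄ = F·x = [-4878/1675, 4878/1675]
step 1: P̄ = F·P·Fᵀ + Q = [122276/8375 -88776/8375; -88776/8375 113901/8375]
step 1: y = z − H·x̄ = [-9903/1675, -22862/1675]
step 1: S = H·P̄·Hᵀ + R = [273026/8375 438854/8375; 438854/8375 1680041/8375]
step 1: K = P̄·Hᵀ·S⁻¹ = [-1521752/5295563 -71768/407351; -2824077/10591126 126657/407351]
step 1: x' = x̄ + K·y = [6309274/5295563, 2593377/10591126]
step 1: P' = (I − K·H)·P̄ = [1988244/5295563 588768/5295563; 588768/5295563 6117159/10591126]
step 2: x̄ = F·x = [-45635775/10591126, 45635775/10591126]
step 2: P̄ = F·P·Fᵀ + Q = [154402975/10591126 -112038471/10591126; -112038471/10591126 143811849/10591126]
step 2: y = z − H·x̄ = [-56226901/10591126, -107158239/5295563]
step 2: S = H·P̄·Hᵀ + R = [345043243/10591126 277032572/5295563; 277032572/5295563 1060470221/5295563]
step 2: K = P̄·Hᵀ·S⁻¹ = [-768443743/2674112803 -471121702/2674112803; -3565186143/13370564015 4157151876/13370564015]
step 2: x' = x̄ + K·y = [2090537299/2674112803, -1516566402/2674112803]
step 2: P' = (I − K·H)·P̄ = [1004004594/2674112803 297322041/2674112803; 297322041/2674112803 7722338019/13370564015]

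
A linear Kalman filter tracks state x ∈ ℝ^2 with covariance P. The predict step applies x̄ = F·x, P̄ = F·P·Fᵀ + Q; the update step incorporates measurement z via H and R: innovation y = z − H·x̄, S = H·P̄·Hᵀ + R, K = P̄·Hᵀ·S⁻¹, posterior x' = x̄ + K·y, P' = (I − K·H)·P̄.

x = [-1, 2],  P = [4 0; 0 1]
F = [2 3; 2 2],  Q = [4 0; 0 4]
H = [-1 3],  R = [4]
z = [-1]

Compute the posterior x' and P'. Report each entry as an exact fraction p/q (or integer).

x̄ = F·x = [4, 2]
P̄ = F·P·Fᵀ + Q = [29 22; 22 24]
y = z − H·x̄ = [-3]
S = H·P̄·Hᵀ + R = [117]
K = P̄·Hᵀ·S⁻¹ = [37/117; 50/117]
x' = x̄ + K·y = [119/39, 28/39]
P' = (I − K·H)·P̄ = [2024/117 724/117; 724/117 308/117]

x' = [119/39, 28/39]
P' = [2024/117 724/117; 724/117 308/117]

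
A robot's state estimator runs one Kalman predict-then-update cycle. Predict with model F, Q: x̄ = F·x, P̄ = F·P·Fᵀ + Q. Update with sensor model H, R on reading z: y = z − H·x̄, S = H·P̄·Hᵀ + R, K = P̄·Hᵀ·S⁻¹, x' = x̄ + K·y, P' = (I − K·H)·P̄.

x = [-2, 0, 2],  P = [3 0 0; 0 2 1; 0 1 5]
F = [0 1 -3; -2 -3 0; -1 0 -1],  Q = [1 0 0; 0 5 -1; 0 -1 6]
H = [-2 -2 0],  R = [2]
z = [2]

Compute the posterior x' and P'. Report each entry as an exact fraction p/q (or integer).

x' = [-912/167, 744/167, 44/167]
P' = [2964/167 -2919/167 358/167; -2919/167 2957/167 -336/167; 358/167 -336/167 1370/167]

x̄ = F·x = [-6, 4, 0]
P̄ = F·P·Fᵀ + Q = [42 3 14; 3 35 8; 14 8 14]
y = z − H·x̄ = [-2]
S = H·P̄·Hᵀ + R = [334]
K = P̄·Hᵀ·S⁻¹ = [-45/167; -38/167; -22/167]
x' = x̄ + K·y = [-912/167, 744/167, 44/167]
P' = (I − K·H)·P̄ = [2964/167 -2919/167 358/167; -2919/167 2957/167 -336/167; 358/167 -336/167 1370/167]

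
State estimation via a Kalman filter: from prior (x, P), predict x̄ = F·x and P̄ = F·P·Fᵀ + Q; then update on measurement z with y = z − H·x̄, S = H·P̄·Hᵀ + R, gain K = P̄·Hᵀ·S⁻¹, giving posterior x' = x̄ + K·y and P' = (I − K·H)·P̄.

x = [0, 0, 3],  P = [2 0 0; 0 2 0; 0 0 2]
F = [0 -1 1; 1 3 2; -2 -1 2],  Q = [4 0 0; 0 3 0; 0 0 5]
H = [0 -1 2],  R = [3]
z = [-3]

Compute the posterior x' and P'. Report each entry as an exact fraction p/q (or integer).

x̄ = F·x = [3, 6, 6]
P̄ = F·P·Fᵀ + Q = [8 -2 6; -2 31 -2; 6 -2 23]
y = z − H·x̄ = [-9]
S = H·P̄·Hᵀ + R = [134]
K = P̄·Hᵀ·S⁻¹ = [7/67; -35/134; 24/67]
x' = x̄ + K·y = [138/67, 1119/134, 186/67]
P' = (I − K·H)·P̄ = [438/67 111/67 66/67; 111/67 2929/134 706/67; 66/67 706/67 389/67]

x' = [138/67, 1119/134, 186/67]
P' = [438/67 111/67 66/67; 111/67 2929/134 706/67; 66/67 706/67 389/67]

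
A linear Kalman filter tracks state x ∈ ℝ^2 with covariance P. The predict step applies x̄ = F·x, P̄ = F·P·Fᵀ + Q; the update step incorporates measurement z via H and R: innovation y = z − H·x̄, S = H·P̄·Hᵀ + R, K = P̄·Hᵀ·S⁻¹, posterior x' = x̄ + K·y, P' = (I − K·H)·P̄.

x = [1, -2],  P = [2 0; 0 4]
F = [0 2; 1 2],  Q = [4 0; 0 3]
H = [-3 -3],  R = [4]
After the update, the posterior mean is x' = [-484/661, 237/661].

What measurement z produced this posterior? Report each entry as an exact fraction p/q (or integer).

x̄ = F·x = [-4, -3]
P̄ = F·P·Fᵀ + Q = [20 16; 16 21]
S = H·P̄·Hᵀ + R = [661]
K = P̄·Hᵀ·S⁻¹ = [-108/661; -111/661]
x' − x̄ = [2160/661, 2220/661] = K·y
y = (KᵀK)⁻¹·Kᵀ·(x' − x̄) = [-20]
z = y + H·x̄ = [-20] + [21] = [1]

z = [1]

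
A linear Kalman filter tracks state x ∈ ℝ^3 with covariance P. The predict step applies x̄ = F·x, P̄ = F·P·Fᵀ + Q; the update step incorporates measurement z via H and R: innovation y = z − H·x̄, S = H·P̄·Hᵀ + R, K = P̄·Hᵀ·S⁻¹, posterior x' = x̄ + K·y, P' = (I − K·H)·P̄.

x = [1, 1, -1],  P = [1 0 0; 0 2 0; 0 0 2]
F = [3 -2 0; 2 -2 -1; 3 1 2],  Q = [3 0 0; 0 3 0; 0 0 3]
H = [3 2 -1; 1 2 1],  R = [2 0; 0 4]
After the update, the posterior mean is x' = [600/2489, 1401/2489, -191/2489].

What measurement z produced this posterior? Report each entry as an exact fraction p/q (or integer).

z = [2, 1]

x̄ = F·x = [1, 1, 2]
P̄ = F·P·Fᵀ + Q = [20 14 5; 14 17 -2; 5 -2 22]
S = H·P̄·Hᵀ + R = [418 228; 228 172]
K = P̄·Hᵀ·S⁻¹ = [274/2489 85/524; 366/2489 19/262; -892/2489 319/524]
x' − x̄ = [-1889/2489, -1088/2489, -5169/2489] = K·y
y = (KᵀK)⁻¹·Kᵀ·(x' − x̄) = [-1, -4]
z = y + H·x̄ = [-1, -4] + [3, 5] = [2, 1]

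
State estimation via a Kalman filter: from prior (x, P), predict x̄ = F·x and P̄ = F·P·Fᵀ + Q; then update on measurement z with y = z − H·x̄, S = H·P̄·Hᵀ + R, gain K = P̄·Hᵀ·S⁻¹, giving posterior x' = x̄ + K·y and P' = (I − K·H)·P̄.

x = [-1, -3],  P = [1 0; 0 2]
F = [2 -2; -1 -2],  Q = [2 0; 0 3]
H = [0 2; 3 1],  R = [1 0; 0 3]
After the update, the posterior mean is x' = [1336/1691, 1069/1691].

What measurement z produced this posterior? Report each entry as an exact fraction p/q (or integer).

x̄ = F·x = [4, 7]
P̄ = F·P·Fᵀ + Q = [14 6; 6 12]
S = H·P̄·Hᵀ + R = [49 60; 60 177]
K = P̄·Hᵀ·S⁻¹ = [-252/1691 544/1691; 816/1691 10/1691]
x' − x̄ = [-5428/1691, -10768/1691] = K·y
y = (KᵀK)⁻¹·Kᵀ·(x' − x̄) = [-13, -16]
z = y + H·x̄ = [-13, -16] + [14, 19] = [1, 3]

z = [1, 3]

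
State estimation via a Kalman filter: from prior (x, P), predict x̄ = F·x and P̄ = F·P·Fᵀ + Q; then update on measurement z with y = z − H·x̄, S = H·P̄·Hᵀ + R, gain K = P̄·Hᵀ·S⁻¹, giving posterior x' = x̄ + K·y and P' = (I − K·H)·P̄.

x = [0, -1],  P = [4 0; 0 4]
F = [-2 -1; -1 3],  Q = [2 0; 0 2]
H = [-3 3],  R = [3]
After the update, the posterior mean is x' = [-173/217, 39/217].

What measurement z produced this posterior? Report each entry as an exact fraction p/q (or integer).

x̄ = F·x = [1, -3]
P̄ = F·P·Fᵀ + Q = [22 -4; -4 42]
S = H·P̄·Hᵀ + R = [651]
K = P̄·Hᵀ·S⁻¹ = [-26/217; 46/217]
x' − x̄ = [-390/217, 690/217] = K·y
y = (KᵀK)⁻¹·Kᵀ·(x' − x̄) = [15]
z = y + H·x̄ = [15] + [-12] = [3]

z = [3]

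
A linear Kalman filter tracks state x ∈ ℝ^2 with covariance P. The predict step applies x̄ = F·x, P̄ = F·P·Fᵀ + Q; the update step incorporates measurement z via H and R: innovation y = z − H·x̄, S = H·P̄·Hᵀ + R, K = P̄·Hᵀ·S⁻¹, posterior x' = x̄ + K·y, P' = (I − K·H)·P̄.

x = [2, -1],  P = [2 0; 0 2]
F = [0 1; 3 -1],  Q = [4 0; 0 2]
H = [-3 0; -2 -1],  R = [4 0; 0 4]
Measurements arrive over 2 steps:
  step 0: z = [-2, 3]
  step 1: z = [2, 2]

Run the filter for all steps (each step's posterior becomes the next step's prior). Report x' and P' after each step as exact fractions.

step 0: x̄ = F·x = [-1, 7]
step 0: P̄ = F·P·Fᵀ + Q = [6 -2; -2 22]
step 0: y = z − H·x̄ = [-5, 8]
step 0: S = H·P̄·Hᵀ + R = [58 30; 30 42]
step 0: K = P̄·Hᵀ·S⁻¹ = [-19/64 -5/192; 33/64 -51/64]
step 0: x' = x̄ + K·y = [53/192, -125/64]
step 0: P' = (I − K·H)·P̄ = [19/48 -11/16; -11/16 73/16]
step 1: x̄ = F·x = [-125/64, 89/32]
step 1: P̄ = F·P·Fᵀ + Q = [137/16 -53/8; -53/8 57/4]
step 1: y = z − H·x̄ = [-247/64, 7/8]
step 1: S = H·P̄·Hᵀ + R = [1297/16 63/2; 63/2 26]
step 1: K = P̄·Hᵀ·S⁻¹ = [-2697/8923 -336/8923; 4386/8923 -5657/8923]
step 1: x' = x̄ + K·y = [-7313/8923, 2940/8923]
step 1: P' = (I − K·H)·P̄ = [3596/8923 -5848/8923; -5848/8923 34324/8923]

step 0: x' = [53/192, -125/64], P' = [19/48 -11/16; -11/16 73/16]
step 1: x' = [-7313/8923, 2940/8923], P' = [3596/8923 -5848/8923; -5848/8923 34324/8923]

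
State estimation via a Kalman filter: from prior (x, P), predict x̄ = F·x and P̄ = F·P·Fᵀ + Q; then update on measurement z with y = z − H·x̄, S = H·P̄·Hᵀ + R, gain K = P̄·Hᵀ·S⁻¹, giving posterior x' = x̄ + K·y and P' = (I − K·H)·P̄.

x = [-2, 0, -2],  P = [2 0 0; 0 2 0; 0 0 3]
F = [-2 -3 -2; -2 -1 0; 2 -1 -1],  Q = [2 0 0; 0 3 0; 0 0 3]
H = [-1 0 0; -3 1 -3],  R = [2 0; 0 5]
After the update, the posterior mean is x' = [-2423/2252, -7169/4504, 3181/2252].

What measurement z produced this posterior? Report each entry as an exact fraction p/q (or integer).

z = [2, -3]

x̄ = F·x = [8, 4, -2]
P̄ = F·P·Fᵀ + Q = [40 14 4; 14 13 -6; 4 -6 16]
S = H·P̄·Hᵀ + R = [42 118; 118 546]
K = P̄·Hᵀ·S⁻¹ = [-1979/2252 -59/2252; -3173/4504 595/4504; 1401/2252 -575/2252]
x' − x̄ = [-20439/2252, -25185/4504, 7685/2252] = K·y
y = (KᵀK)⁻¹·Kᵀ·(x' − x̄) = [10, 11]
z = y + H·x̄ = [10, 11] + [-8, -14] = [2, -3]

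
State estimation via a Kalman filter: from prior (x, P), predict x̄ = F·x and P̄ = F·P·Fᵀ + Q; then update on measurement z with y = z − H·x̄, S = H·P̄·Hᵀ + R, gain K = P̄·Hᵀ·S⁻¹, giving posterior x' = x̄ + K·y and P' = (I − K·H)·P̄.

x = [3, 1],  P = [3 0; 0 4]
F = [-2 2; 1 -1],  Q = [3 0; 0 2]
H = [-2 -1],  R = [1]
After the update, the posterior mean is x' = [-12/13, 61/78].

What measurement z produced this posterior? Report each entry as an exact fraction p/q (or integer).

z = [1]

x̄ = F·x = [-4, 2]
P̄ = F·P·Fᵀ + Q = [31 -14; -14 9]
S = H·P̄·Hᵀ + R = [78]
K = P̄·Hᵀ·S⁻¹ = [-8/13; 19/78]
x' − x̄ = [40/13, -95/78] = K·y
y = (KᵀK)⁻¹·Kᵀ·(x' − x̄) = [-5]
z = y + H·x̄ = [-5] + [6] = [1]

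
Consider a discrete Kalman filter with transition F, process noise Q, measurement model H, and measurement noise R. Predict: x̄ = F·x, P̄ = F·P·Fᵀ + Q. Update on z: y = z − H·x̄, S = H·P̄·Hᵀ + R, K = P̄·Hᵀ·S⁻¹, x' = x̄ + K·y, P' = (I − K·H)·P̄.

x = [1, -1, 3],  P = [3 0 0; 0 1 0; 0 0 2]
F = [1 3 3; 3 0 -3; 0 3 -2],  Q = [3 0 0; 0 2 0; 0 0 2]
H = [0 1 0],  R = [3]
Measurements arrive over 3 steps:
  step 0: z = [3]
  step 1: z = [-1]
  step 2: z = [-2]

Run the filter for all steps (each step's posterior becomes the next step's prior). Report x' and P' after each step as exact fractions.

step 0: x̄ = F·x = [7, -6, -9]
step 0: P̄ = F·P·Fᵀ + Q = [33 -9 -3; -9 47 12; -3 12 19]
step 0: y = z − H·x̄ = [9]
step 0: S = H·P̄·Hᵀ + R = [50]
step 0: K = P̄·Hᵀ·S⁻¹ = [-9/50; 47/50; 6/25]
step 0: x' = x̄ + K·y = [269/50, 123/50, -171/25]
step 0: P' = (I − K·H)·P̄ = [1569/50 -27/50 -21/25; -27/50 141/50 18/25; -21/25 18/25 403/25]
step 1: x̄ = F·x = [-194/25, 1833/50, 1053/50]
step 1: P̄ = F·P·Fᵀ + Q = [5238/25 -1683/25 -1728/25; -1683/25 22231/50 4521/50; -1728/25 4521/50 4161/50]
step 1: y = z − H·x̄ = [-1883/50]
step 1: S = H·P̄·Hᵀ + R = [22381/50]
step 1: K = P̄·Hᵀ·S⁻¹ = [-3366/22381; 22231/22381; 4521/22381]
step 1: x' = x̄ + K·y = [-46913/22381, -16732/22381, 301083/22381]
step 1: P' = (I − K·H)·P̄ = [4462668/22381 -10098/22381 -1242621/22381; -10098/22381 66693/22381 13563/22381; -1242621/22381 13563/22381 1453758/22381]
step 2: x̄ = F·x = [806140/22381, -1043988/22381, -652362/22381]
step 2: P̄ = F·P·Fᵀ + Q = [10941690/22381 -7364493/22381 -5626674/22381; -7364493/22381 75659774/22381 15965325/22381; -5626674/22381 15965325/22381 6297275/22381]
step 2: y = z − H·x̄ = [999226/22381]
step 2: S = H·P̄·Hᵀ + R = [75726917/22381]
step 2: K = P̄·Hᵀ·S⁻¹ = [-7364493/75726917; 75659774/75726917; 15965325/75726917]
step 2: x' = x̄ + K·y = [2398807202/75726917, -154451512/75726917, -1494499584/75726917]
step 2: P' = (I − K·H)·P̄ = [34598306301/75726917 -22093479/75726917 -13784645493/75726917; -22093479/75726917 226979322/75726917 47895975/75726917; -13784645493/75726917 47895975/75726917 9918306550/75726917]

step 0: x' = [269/50, 123/50, -171/25], P' = [1569/50 -27/50 -21/25; -27/50 141/50 18/25; -21/25 18/25 403/25]
step 1: x' = [-46913/22381, -16732/22381, 301083/22381], P' = [4462668/22381 -10098/22381 -1242621/22381; -10098/22381 66693/22381 13563/22381; -1242621/22381 13563/22381 1453758/22381]
step 2: x' = [2398807202/75726917, -154451512/75726917, -1494499584/75726917], P' = [34598306301/75726917 -22093479/75726917 -13784645493/75726917; -22093479/75726917 226979322/75726917 47895975/75726917; -13784645493/75726917 47895975/75726917 9918306550/75726917]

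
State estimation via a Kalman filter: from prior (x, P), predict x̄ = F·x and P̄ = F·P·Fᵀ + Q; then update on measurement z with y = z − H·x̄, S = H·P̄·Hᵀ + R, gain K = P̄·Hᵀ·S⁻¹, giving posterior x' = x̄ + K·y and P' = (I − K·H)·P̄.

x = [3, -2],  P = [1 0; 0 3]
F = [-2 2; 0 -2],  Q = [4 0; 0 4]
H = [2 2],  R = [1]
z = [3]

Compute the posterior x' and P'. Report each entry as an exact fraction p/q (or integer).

x̄ = F·x = [-10, 4]
P̄ = F·P·Fᵀ + Q = [20 -12; -12 16]
y = z − H·x̄ = [15]
S = H·P̄·Hᵀ + R = [49]
K = P̄·Hᵀ·S⁻¹ = [16/49; 8/49]
x' = x̄ + K·y = [-250/49, 316/49]
P' = (I − K·H)·P̄ = [724/49 -716/49; -716/49 720/49]

x' = [-250/49, 316/49]
P' = [724/49 -716/49; -716/49 720/49]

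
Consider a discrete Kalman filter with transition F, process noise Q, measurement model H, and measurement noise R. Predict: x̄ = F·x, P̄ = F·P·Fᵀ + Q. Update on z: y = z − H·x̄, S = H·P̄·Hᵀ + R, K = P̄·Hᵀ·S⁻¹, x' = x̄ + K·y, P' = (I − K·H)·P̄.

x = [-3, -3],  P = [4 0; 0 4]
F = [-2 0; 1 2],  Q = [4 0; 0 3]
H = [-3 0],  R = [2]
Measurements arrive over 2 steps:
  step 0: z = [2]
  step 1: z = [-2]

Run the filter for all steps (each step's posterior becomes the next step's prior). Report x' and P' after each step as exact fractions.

step 0: x' = [-54/91, -579/91], P' = [20/91 -8/91; -8/91 1805/91]
step 1: x' = [1440/2089, -27804/2089], P' = [444/2089 -8/2089; -8/2089 171731/2089]

step 0: x̄ = F·x = [6, -9]
step 0: P̄ = F·P·Fᵀ + Q = [20 -8; -8 23]
step 0: y = z − H·x̄ = [20]
step 0: S = H·P̄·Hᵀ + R = [182]
step 0: K = P̄·Hᵀ·S⁻¹ = [-30/91; 12/91]
step 0: x' = x̄ + K·y = [-54/91, -579/91]
step 0: P' = (I − K·H)·P̄ = [20/91 -8/91; -8/91 1805/91]
step 1: x̄ = F·x = [108/91, -1212/91]
step 1: P̄ = F·P·Fᵀ + Q = [444/91 -8/91; -8/91 7481/91]
step 1: y = z − H·x̄ = [142/91]
step 1: S = H·P̄·Hᵀ + R = [4178/91]
step 1: K = P̄·Hᵀ·S⁻¹ = [-666/2089; 12/2089]
step 1: x' = x̄ + K·y = [1440/2089, -27804/2089]
step 1: P' = (I − K·H)·P̄ = [444/2089 -8/2089; -8/2089 171731/2089]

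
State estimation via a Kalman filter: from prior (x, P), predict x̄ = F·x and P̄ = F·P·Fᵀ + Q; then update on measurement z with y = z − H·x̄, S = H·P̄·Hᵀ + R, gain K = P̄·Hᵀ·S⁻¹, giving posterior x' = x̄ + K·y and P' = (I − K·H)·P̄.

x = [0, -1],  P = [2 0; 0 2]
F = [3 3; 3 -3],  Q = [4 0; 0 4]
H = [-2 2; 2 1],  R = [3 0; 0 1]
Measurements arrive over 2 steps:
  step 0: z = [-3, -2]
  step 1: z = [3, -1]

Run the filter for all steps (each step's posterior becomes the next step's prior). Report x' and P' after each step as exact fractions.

step 0: x' = [-10929/58523, -94311/58523], P' = [11320/58523 -3200/58523; -3200/58523 25720/58523]
step 1: x' = [-184894392/197894293, 157301370/197894293], P' = [37638692/197894293 -10705696/197894293; -10705696/197894293 84410324/197894293]

step 0: x̄ = F·x = [-3, 3]
step 0: P̄ = F·P·Fᵀ + Q = [40 0; 0 40]
step 0: y = z − H·x̄ = [-15, 1]
step 0: S = H·P̄·Hᵀ + R = [323 -80; -80 201]
step 0: K = P̄·Hᵀ·S⁻¹ = [-9680/58523 19440/58523; 19280/58523 19320/58523]
step 0: x' = x̄ + K·y = [-10929/58523, -94311/58523]
step 0: P' = (I − K·H)·P̄ = [11320/58523 -3200/58523; -3200/58523 25720/58523]
step 1: x̄ = F·x = [-315720/58523, 250146/58523]
step 1: P̄ = F·P·Fᵀ + Q = [509852/58523 -129600/58523; -129600/58523 625052/58523]
step 1: y = z − H·x̄ = [-956163/58523, 322771/58523]
step 1: S = H·P̄·Hᵀ + R = [5751985/58523 -1048504/58523; -1048504/58523 2204583/58523]
step 1: K = P̄·Hᵀ·S⁻¹ = [-32229592/197894293 64571688/197894293; 63410680/197894293 62998932/197894293]
step 1: x' = x̄ + K·y = [-184894392/197894293, 157301370/197894293]
step 1: P' = (I − K·H)·P̄ = [37638692/197894293 -10705696/197894293; -10705696/197894293 84410324/197894293]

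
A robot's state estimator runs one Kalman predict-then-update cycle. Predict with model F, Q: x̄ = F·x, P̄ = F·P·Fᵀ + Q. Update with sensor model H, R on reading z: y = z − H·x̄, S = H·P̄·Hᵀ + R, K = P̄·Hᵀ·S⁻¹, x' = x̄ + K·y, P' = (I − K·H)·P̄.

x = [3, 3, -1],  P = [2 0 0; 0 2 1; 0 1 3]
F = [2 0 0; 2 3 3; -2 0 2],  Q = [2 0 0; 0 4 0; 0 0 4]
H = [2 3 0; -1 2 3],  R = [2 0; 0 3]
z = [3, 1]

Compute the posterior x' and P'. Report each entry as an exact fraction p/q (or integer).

x' = [-18304/20935, 173889/104675, -121448/104675]
P' = [24166/12561 -74948/62805 82616/62805; -74948/62805 300598/314025 -299536/314025; 82616/62805 -299536/314025 411352/314025]

x̄ = F·x = [6, 12, -8]
P̄ = F·P·Fᵀ + Q = [10 8 -8; 8 75 16; -8 16 24]
y = z − H·x̄ = [-45, 7]
S = H·P̄·Hᵀ + R = [813 534; 534 737]
K = P̄·Hᵀ·S⁻¹ = [8408/62805 -2542/20935; 76157/314025 8592/104675; -36224/314025 24656/104675]
x' = x̄ + K·y = [-18304/20935, 173889/104675, -121448/104675]
P' = (I − K·H)·P̄ = [24166/12561 -74948/62805 82616/62805; -74948/62805 300598/314025 -299536/314025; 82616/62805 -299536/314025 411352/314025]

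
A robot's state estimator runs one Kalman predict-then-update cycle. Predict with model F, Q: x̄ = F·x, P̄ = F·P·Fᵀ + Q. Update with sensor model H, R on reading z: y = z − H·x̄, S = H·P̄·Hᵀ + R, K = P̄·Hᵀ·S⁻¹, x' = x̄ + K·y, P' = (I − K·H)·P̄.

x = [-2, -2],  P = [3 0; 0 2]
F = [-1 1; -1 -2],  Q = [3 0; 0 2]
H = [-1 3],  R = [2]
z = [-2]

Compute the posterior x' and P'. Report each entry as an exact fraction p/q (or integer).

x̄ = F·x = [0, 6]
P̄ = F·P·Fᵀ + Q = [8 -1; -1 13]
y = z − H·x̄ = [-20]
S = H·P̄·Hᵀ + R = [133]
K = P̄·Hᵀ·S⁻¹ = [-11/133; 40/133]
x' = x̄ + K·y = [220/133, -2/133]
P' = (I − K·H)·P̄ = [943/133 307/133; 307/133 129/133]

x' = [220/133, -2/133]
P' = [943/133 307/133; 307/133 129/133]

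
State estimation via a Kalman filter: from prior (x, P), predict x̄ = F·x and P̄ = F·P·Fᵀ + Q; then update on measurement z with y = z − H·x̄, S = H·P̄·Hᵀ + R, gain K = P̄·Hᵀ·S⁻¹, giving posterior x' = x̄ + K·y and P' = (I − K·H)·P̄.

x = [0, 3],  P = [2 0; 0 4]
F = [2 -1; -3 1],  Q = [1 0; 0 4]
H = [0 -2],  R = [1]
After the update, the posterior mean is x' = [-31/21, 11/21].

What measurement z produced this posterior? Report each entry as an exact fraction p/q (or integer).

z = [-1]

x̄ = F·x = [-3, 3]
P̄ = F·P·Fᵀ + Q = [13 -16; -16 26]
S = H·P̄·Hᵀ + R = [105]
K = P̄·Hᵀ·S⁻¹ = [32/105; -52/105]
x' − x̄ = [32/21, -52/21] = K·y
y = (KᵀK)⁻¹·Kᵀ·(x' − x̄) = [5]
z = y + H·x̄ = [5] + [-6] = [-1]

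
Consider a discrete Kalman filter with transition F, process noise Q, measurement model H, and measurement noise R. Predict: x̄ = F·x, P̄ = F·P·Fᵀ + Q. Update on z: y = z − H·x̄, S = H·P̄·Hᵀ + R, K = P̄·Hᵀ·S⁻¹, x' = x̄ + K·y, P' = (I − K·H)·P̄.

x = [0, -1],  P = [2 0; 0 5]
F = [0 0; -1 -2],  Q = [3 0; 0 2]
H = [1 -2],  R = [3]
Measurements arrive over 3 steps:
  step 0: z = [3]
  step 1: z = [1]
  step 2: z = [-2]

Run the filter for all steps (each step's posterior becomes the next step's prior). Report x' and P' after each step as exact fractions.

step 0: x̄ = F·x = [0, 2]
step 0: P̄ = F·P·Fᵀ + Q = [3 0; 0 24]
step 0: y = z − H·x̄ = [7]
step 0: S = H·P̄·Hᵀ + R = [102]
step 0: K = P̄·Hᵀ·S⁻¹ = [1/34; -8/17]
step 0: x' = x̄ + K·y = [7/34, -22/17]
step 0: P' = (I − K·H)·P̄ = [99/34 24/17; 24/17 24/17]
step 1: x̄ = F·x = [0, 81/34]
step 1: P̄ = F·P·Fᵀ + Q = [3 0; 0 551/34]
step 1: y = z − H·x̄ = [98/17]
step 1: S = H·P̄·Hᵀ + R = [1204/17]
step 1: K = P̄·Hᵀ·S⁻¹ = [51/1204; -551/1204]
step 1: x' = x̄ + K·y = [21/86, -11/43]
step 1: P' = (I − K·H)·P̄ = [3459/1204 1653/1204; 1653/1204 1653/1204]
step 2: x̄ = F·x = [0, 23/86]
step 2: P̄ = F·P·Fᵀ + Q = [3 0; 0 19091/1204]
step 2: y = z − H·x̄ = [-63/43]
step 2: S = H·P̄·Hᵀ + R = [20897/301]
step 2: K = P̄·Hᵀ·S⁻¹ = [903/20897; -19091/41794]
step 2: x' = x̄ + K·y = [-1323/20897, 19574/20897]
step 2: P' = (I − K·H)·P̄ = [59982/20897 57273/41794; 57273/41794 57273/41794]

step 0: x' = [7/34, -22/17], P' = [99/34 24/17; 24/17 24/17]
step 1: x' = [21/86, -11/43], P' = [3459/1204 1653/1204; 1653/1204 1653/1204]
step 2: x' = [-1323/20897, 19574/20897], P' = [59982/20897 57273/41794; 57273/41794 57273/41794]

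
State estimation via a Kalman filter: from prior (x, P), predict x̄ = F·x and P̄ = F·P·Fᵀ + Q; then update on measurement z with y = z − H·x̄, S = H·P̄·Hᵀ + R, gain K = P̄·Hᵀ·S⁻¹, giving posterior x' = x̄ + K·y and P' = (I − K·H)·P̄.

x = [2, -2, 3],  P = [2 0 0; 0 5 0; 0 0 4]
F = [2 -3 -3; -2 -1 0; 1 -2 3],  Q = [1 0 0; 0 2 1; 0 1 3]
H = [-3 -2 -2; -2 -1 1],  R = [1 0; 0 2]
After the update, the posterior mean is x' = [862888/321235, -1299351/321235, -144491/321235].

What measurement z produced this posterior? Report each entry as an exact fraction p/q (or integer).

x̄ = F·x = [1, -2, 15]
P̄ = F·P·Fᵀ + Q = [90 7 -2; 7 15 7; -2 7 61]
S = H·P̄·Hᵀ + R = [1231 495; 495 460]
K = P̄·Hᵀ·S⁻¹ = [-7049/64247 -94059/321235; -3802/64247 5093/321235; -17702/64247 135748/321235]
x' − x̄ = [541653/321235, -656881/321235, -4963016/321235] = K·y
y = (KᵀK)⁻¹·Kᵀ·(x' − x̄) = [30, -17]
z = y + H·x̄ = [30, -17] + [-29, 15] = [1, -2]

z = [1, -2]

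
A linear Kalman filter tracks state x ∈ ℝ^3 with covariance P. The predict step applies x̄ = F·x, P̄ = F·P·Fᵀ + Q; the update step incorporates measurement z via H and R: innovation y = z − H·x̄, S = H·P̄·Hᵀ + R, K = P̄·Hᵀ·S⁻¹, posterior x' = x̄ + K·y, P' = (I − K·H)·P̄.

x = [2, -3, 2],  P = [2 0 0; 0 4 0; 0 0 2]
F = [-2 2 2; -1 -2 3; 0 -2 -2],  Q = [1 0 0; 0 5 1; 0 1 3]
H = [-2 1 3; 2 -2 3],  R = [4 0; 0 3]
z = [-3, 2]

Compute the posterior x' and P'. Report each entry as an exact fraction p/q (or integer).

x̄ = F·x = [-6, 10, 2]
P̄ = F·P·Fᵀ + Q = [33 0 -24; 0 41 5; -24 5 27]
y = z − H·x̄ = [-31, 28]
S = H·P̄·Hᵀ + R = [738 14; 14 194]
K = P̄·Hᵀ·S⁻¹ = [-417/2234 -39/2234; 5901/71488 -25115/71488; 12837/71488 7549/71488]
x' = x̄ + K·y = [-1569/2234, -171271/71488, -43599/71488]
P' = (I − K·H)·P̄ = [7971/1117 20739/2234 3159/2234; 20739/2234 917847/71488 144351/71488; 3159/2234 144351/71488 36391/71488]

x' = [-1569/2234, -171271/71488, -43599/71488]
P' = [7971/1117 20739/2234 3159/2234; 20739/2234 917847/71488 144351/71488; 3159/2234 144351/71488 36391/71488]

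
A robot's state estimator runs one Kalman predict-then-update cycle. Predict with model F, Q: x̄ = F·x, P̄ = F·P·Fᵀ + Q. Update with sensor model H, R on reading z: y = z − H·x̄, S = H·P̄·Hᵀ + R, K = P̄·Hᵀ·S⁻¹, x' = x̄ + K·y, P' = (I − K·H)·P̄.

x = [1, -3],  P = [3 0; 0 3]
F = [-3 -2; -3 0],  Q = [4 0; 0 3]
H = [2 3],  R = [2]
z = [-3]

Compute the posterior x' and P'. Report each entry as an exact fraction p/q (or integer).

x' = [3, -3]
P' = [5135/768 -69/16; -69/16 3]

x̄ = F·x = [3, -3]
P̄ = F·P·Fᵀ + Q = [43 27; 27 30]
y = z − H·x̄ = [0]
S = H·P̄·Hᵀ + R = [768]
K = P̄·Hᵀ·S⁻¹ = [167/768; 3/16]
x' = x̄ + K·y = [3, -3]
P' = (I − K·H)·P̄ = [5135/768 -69/16; -69/16 3]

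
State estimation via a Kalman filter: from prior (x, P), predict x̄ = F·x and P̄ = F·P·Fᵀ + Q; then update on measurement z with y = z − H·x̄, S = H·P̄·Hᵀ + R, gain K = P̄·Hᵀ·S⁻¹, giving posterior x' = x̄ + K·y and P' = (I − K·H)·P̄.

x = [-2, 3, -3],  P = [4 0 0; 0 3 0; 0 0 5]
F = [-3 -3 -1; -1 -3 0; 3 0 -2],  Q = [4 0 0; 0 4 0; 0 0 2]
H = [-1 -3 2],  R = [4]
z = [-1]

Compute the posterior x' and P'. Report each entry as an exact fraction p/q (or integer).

x̄ = F·x = [0, -7, 0]
P̄ = F·P·Fᵀ + Q = [72 39 -26; 39 35 -12; -26 -12 58]
y = z − H·x̄ = [-22]
S = H·P̄·Hᵀ + R = [1105]
K = P̄·Hᵀ·S⁻¹ = [-241/1105; -168/1105; 178/1105]
x' = x̄ + K·y = [5302/1105, -4039/1105, -3916/1105]
P' = (I − K·H)·P̄ = [21479/1105 2607/1105 14168/1105; 2607/1105 10451/1105 16644/1105; 14168/1105 16644/1105 32406/1105]

x' = [5302/1105, -4039/1105, -3916/1105]
P' = [21479/1105 2607/1105 14168/1105; 2607/1105 10451/1105 16644/1105; 14168/1105 16644/1105 32406/1105]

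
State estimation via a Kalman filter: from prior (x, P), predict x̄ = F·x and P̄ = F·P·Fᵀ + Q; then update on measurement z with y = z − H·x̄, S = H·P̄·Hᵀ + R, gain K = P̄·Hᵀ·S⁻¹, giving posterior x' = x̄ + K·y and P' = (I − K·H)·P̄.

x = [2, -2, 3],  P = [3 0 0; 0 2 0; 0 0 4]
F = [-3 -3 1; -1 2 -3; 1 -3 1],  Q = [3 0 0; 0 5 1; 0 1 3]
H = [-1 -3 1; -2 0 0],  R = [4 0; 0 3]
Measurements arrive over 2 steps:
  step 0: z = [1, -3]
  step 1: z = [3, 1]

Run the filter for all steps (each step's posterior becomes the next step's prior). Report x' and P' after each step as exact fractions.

step 0: x' = [11805/7798, -1331/15596, 40681/15596], P' = [23061/31192 -11817/62384 10707/62384; -11817/62384 190797/124768 409249/124768; 10707/62384 409249/124768 1326405/124768]
step 1: x' = [-679897579/1209350833, 693632335/3628052499, 3861175319/1209350833], P' = [842943915/1209350833 -243506197/1209350833 109217196/1209350833; -243506197/1209350833 5153900810/3628052499 3376230057/1209350833; 109217196/1209350833 3376230057/1209350833 10441187271/1209350833]

step 0: x̄ = F·x = [3, -15, 11]
step 0: P̄ = F·P·Fᵀ + Q = [52 -15 13; -15 52 -26; 13 -26 28]
step 0: y = z − H·x̄ = [-52, 3]
step 0: S = H·P̄·Hᵀ + R = [592 -12; -12 211]
step 0: K = P̄·Hᵀ·S⁻¹ = [9/62384 -7687/15596; -34877/124768 3939/31192; 19311/124768 -3569/31192]
step 0: x' = x̄ + K·y = [11805/7798, -1331/15596, 40681/15596]
step 0: P' = (I − K·H)·P̄ = [23061/31192 -11817/62384 10707/62384; -11817/62384 190797/124768 409249/124768; 10707/62384 409249/124768 1326405/124768]
step 1: x̄ = F·x = [-6539/3899, -148315/15596, 17071/3899]
step 1: P̄ = F·P·Fᵀ + Q = [38709/3899 -6457/7798 3960/3899; -6457/7798 8728949/124768 -99195/15596; 3960/3899 -99195/15596 38727/3899]
step 1: y = z − H·x̄ = [-70371/2228, -9179/3899]
step 1: S = H·P̄·Hᵀ + R = [12203659/17824 7161/557; 7161/557 166533/3899]
step 1: K = P̄·Hᵀ·S⁻¹ = [-802032/1209350833 -561962610/1209350833; -383541139/1209350833 487012394/3628052499; 50819976/1209350833 -72811464/1209350833]
step 1: x' = x̄ + K·y = [-679897579/1209350833, 693632335/3628052499, 3861175319/1209350833]
step 1: P' = (I − K·H)·P̄ = [842943915/1209350833 -243506197/1209350833 109217196/1209350833; -243506197/1209350833 5153900810/3628052499 3376230057/1209350833; 109217196/1209350833 3376230057/1209350833 10441187271/1209350833]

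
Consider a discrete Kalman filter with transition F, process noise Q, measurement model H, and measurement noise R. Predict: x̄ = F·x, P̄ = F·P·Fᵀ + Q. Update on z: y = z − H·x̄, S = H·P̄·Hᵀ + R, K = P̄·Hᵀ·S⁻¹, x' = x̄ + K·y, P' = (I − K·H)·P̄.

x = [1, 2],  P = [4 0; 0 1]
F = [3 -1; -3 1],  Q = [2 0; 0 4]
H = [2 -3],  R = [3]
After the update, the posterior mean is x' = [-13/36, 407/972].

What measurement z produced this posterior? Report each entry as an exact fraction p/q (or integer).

z = [-2]

x̄ = F·x = [1, -1]
P̄ = F·P·Fᵀ + Q = [39 -37; -37 41]
S = H·P̄·Hᵀ + R = [972]
K = P̄·Hᵀ·S⁻¹ = [7/36; -197/972]
x' − x̄ = [-49/36, 1379/972] = K·y
y = (KᵀK)⁻¹·Kᵀ·(x' − x̄) = [-7]
z = y + H·x̄ = [-7] + [5] = [-2]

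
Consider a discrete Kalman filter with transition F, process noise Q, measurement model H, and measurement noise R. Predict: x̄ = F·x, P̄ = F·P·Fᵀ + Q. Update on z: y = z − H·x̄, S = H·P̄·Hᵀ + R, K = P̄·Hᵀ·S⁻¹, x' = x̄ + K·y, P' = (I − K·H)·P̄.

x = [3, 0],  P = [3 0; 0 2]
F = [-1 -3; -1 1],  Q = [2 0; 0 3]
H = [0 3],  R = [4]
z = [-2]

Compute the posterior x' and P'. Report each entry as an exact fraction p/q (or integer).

x' = [-291/76, -15/19]
P' = [1667/76 -3/19; -3/19 8/19]

x̄ = F·x = [-3, -3]
P̄ = F·P·Fᵀ + Q = [23 -3; -3 8]
y = z − H·x̄ = [7]
S = H·P̄·Hᵀ + R = [76]
K = P̄·Hᵀ·S⁻¹ = [-9/76; 6/19]
x' = x̄ + K·y = [-291/76, -15/19]
P' = (I − K·H)·P̄ = [1667/76 -3/19; -3/19 8/19]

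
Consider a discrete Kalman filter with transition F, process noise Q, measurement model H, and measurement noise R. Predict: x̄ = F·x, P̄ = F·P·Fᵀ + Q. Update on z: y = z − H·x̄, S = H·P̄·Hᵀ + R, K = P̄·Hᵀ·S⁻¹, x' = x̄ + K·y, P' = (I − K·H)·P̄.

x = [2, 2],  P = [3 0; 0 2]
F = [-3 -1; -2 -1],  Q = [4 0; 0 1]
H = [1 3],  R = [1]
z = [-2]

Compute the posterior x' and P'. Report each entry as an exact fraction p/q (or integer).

x̄ = F·x = [-8, -6]
P̄ = F·P·Fᵀ + Q = [33 20; 20 15]
y = z − H·x̄ = [24]
S = H·P̄·Hᵀ + R = [289]
K = P̄·Hᵀ·S⁻¹ = [93/289; 65/289]
x' = x̄ + K·y = [-80/289, -174/289]
P' = (I − K·H)·P̄ = [888/289 -265/289; -265/289 110/289]

x' = [-80/289, -174/289]
P' = [888/289 -265/289; -265/289 110/289]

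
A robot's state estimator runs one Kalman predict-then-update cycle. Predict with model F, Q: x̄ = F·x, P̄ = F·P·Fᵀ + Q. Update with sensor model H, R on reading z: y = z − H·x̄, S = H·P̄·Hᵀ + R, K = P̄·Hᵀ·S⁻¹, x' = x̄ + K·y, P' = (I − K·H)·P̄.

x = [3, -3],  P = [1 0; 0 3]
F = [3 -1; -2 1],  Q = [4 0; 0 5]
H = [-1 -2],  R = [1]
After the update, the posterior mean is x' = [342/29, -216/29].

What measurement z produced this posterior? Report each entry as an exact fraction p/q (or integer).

x̄ = F·x = [12, -9]
P̄ = F·P·Fᵀ + Q = [16 -9; -9 12]
S = H·P̄·Hᵀ + R = [29]
K = P̄·Hᵀ·S⁻¹ = [2/29; -15/29]
x' − x̄ = [-6/29, 45/29] = K·y
y = (KᵀK)⁻¹·Kᵀ·(x' − x̄) = [-3]
z = y + H·x̄ = [-3] + [6] = [3]

z = [3]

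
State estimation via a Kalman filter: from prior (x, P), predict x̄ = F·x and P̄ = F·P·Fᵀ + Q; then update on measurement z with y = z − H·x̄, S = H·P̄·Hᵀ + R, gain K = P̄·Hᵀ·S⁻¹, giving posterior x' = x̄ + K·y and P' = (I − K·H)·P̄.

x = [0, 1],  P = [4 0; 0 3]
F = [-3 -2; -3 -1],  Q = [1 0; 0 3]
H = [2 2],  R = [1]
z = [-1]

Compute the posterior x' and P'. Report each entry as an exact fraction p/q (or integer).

x' = [-492/701, 139/701]
P' = [1225/701 -1134/701; -1134/701 1218/701]

x̄ = F·x = [-2, -1]
P̄ = F·P·Fᵀ + Q = [49 42; 42 42]
y = z − H·x̄ = [5]
S = H·P̄·Hᵀ + R = [701]
K = P̄·Hᵀ·S⁻¹ = [182/701; 168/701]
x' = x̄ + K·y = [-492/701, 139/701]
P' = (I − K·H)·P̄ = [1225/701 -1134/701; -1134/701 1218/701]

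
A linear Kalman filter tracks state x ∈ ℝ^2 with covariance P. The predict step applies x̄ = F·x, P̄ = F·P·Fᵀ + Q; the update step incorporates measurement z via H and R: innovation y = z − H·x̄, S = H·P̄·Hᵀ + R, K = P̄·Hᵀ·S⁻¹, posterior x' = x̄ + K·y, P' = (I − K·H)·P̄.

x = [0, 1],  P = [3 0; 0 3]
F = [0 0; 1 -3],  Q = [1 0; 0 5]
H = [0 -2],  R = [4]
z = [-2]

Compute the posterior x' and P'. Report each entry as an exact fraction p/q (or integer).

x̄ = F·x = [0, -3]
P̄ = F·P·Fᵀ + Q = [1 0; 0 35]
y = z − H·x̄ = [-8]
S = H·P̄·Hᵀ + R = [144]
K = P̄·Hᵀ·S⁻¹ = [0; -35/72]
x' = x̄ + K·y = [0, 8/9]
P' = (I − K·H)·P̄ = [1 0; 0 35/36]

x' = [0, 8/9]
P' = [1 0; 0 35/36]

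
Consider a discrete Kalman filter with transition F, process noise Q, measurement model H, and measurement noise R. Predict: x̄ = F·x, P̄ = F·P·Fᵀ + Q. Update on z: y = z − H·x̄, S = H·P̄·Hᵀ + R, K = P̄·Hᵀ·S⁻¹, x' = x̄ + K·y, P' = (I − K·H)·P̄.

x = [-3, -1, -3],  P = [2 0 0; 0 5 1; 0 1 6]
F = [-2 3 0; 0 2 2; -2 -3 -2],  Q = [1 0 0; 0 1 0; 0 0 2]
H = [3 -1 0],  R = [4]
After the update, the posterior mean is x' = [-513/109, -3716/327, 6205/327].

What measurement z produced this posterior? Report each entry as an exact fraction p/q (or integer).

x̄ = F·x = [3, -8, 15]
P̄ = F·P·Fᵀ + Q = [54 36 -43; 36 53 -64; -43 -64 91]
S = H·P̄·Hᵀ + R = [327]
K = P̄·Hᵀ·S⁻¹ = [42/109; 55/327; -65/327]
x' − x̄ = [-840/109, -1100/327, 1300/327] = K·y
y = (KᵀK)⁻¹·Kᵀ·(x' − x̄) = [-20]
z = y + H·x̄ = [-20] + [17] = [-3]

z = [-3]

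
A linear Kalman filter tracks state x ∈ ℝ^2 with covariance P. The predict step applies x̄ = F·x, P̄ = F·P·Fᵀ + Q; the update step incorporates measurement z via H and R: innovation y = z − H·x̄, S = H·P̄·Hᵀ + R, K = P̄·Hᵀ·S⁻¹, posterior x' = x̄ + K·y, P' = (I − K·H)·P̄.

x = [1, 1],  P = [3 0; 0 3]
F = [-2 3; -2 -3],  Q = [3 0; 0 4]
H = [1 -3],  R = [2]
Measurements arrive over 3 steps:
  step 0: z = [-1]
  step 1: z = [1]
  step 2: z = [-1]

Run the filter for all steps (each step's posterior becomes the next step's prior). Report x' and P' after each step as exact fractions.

step 0: x' = [-958/521, -157/521], P' = [14313/521 4713/521; 4713/521 1667/521]
step 1: x' = [3388/2449, 1619/12245], P' = [1646361/188573 563385/188573; 563385/188573 1172599/942865]
step 2: x' = [-1001483650/609645401, -135716977/609645401], P' = [4922709153/609645401 1677313305/609645401; 1677313305/609645401 706298891/609645401]

step 0: x̄ = F·x = [1, -5]
step 0: P̄ = F·P·Fᵀ + Q = [42 -15; -15 43]
step 0: y = z − H·x̄ = [-17]
step 0: S = H·P̄·Hᵀ + R = [521]
step 0: K = P̄·Hᵀ·S⁻¹ = [87/521; -144/521]
step 0: x' = x̄ + K·y = [-958/521, -157/521]
step 0: P' = (I − K·H)·P̄ = [14313/521 4713/521; 4713/521 1667/521]
step 1: x̄ = F·x = [1445/521, 2387/521]
step 1: P̄ = F·P·Fᵀ + Q = [17262/521 42249/521; 42249/521 130895/521]
step 1: y = z − H·x̄ = [6237/521]
step 1: S = H·P̄·Hᵀ + R = [942865/521]
step 1: K = P̄·Hᵀ·S⁻¹ = [-21897/188573; -350436/942865]
step 1: x' = x̄ + K·y = [3388/2449, 1619/12245]
step 1: P' = (I − K·H)·P̄ = [1646361/188573 563385/188573; 563385/188573 1172599/942865]
step 2: x̄ = F·x = [-29023/12245, -38737/12245]
step 2: P̄ = F·P·Fᵀ + Q = [12506106/942865 22373829/942865; 22373829/942865 81055171/942865]
step 2: y = z − H·x̄ = [-99433/12245]
step 2: S = H·P̄·Hᵀ + R = [609645401/942865]
step 2: K = P̄·Hᵀ·S⁻¹ = [-54615381/609645401; -220791684/609645401]
step 2: x' = x̄ + K·y = [-1001483650/609645401, -135716977/609645401]
step 2: P' = (I − K·H)·P̄ = [4922709153/609645401 1677313305/609645401; 1677313305/609645401 706298891/609645401]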